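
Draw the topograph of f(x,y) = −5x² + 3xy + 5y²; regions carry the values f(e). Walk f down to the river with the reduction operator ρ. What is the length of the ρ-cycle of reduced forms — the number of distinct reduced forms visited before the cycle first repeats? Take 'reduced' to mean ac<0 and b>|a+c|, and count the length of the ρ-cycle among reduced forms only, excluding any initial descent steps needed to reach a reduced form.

D = 109, ⌊√D⌋ = 10
river: ρ → (5,7,-3)
river: ρ → (-3,5,7)
river: ρ → (7,9,-1)
river: ρ → (-1,9,7)
river: ρ → (7,5,-3)
river: ρ → (-3,7,5)
river: ρ → (5,3,-5)
river: ρ → (-5,7,3)
river: ρ → (3,5,-7)
river: ρ → (-7,9,1)
river: ρ → (1,9,-7)
river: ρ → (-7,5,3)
river: ρ → (3,7,-5)
river: ρ → (-5,3,5)
ρ-cycle length = 14 (tail of 0 descent steps not counted)

14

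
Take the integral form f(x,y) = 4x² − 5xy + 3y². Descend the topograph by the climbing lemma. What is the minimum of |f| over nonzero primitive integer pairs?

translate: b→3 (≡-5 mod 8), so (4,-5,3)→(4,3,2)
flip: (4,3,2)→(2,-3,4)
translate: b→1 (≡-3 mod 4), so (2,-3,4)→(2,1,3)
reduced (well bottom): (2,1,3) with a≤c, −a<b≤a
well minimum = a = 2

2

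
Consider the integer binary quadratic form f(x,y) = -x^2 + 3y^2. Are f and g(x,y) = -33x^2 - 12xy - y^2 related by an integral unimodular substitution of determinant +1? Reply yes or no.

D₁ = 12, D₂ = 12
river cycle of f (length 2): (-1, 2, 2), (2, 2, -1)
river cycle of g (length 2): (-1, 2, 2), (2, 2, -1)
cycles coincide ⇒ equivalent

yes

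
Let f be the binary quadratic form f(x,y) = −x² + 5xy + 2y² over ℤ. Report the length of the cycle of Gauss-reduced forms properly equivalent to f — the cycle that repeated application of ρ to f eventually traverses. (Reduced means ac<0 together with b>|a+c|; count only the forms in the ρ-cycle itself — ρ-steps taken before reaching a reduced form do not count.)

D = 33, ⌊√D⌋ = 5
river: ρ → (2,3,-3)
river: ρ → (-3,3,2)
river: ρ → (2,5,-1)
river: ρ → (-1,5,2)
ρ-cycle length = 4 (tail of 0 descent steps not counted)

4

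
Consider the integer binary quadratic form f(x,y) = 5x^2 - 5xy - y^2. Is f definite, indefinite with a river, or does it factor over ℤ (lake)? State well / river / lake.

D = b²−4ac = (-5)² − 4·5·(-1) = 45
D > 0 non-square ⇒ indefinite ⇒ periodic river

river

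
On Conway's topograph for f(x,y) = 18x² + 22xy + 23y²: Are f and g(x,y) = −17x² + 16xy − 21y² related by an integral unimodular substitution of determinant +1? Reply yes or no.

D₁ = -1172, D₂ = -1172
f: translate: b→-14 (≡22 mod 36), so (18,22,23)→(18,-14,19)
f: reduced (well bottom): (18,-14,19) with a≤c, −a<b≤a
g is negative-definite; reduce −g:
−g: reduced (well bottom): (17,-16,21) with a≤c, −a<b≤a
flip sign back: reduced form of g is (-17,16,-21)
reduced forms (18, -14, 19) vs (-17, 16, -21) ⇒ inequivalent

no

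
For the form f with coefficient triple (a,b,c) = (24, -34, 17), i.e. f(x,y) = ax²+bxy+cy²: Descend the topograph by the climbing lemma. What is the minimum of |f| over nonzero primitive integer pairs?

translate: b→14 (≡-34 mod 48), so (24,-34,17)→(24,14,7)
flip: (24,14,7)→(7,-14,24)
translate: b→0 (≡-14 mod 14), so (7,-14,24)→(7,0,17)
reduced (well bottom): (7,0,17) with a≤c, −a<b≤a
well minimum = a = 7

7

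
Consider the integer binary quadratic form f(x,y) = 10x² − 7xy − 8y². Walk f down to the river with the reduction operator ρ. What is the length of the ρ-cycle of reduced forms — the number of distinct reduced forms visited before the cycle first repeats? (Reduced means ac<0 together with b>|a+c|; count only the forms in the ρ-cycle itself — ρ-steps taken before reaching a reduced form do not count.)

D = 369, ⌊√D⌋ = 19
descent: ρ → (-8,7,10)  [lands on river]
river: ρ → (10,13,-5)
river: ρ → (-5,17,4)
river: ρ → (4,15,-9)
river: ρ → (-9,3,10)
river: ρ → (10,17,-2)
river: ρ → (-2,19,1)
river: ρ → (1,19,-2)
river: ρ → (-2,17,10)
river: ρ → (10,3,-9)
river: ρ → (-9,15,4)
river: ρ → (4,17,-5)
river: ρ → (-5,13,10)
river: ρ → (10,7,-8)
river: ρ → (-8,9,9)
river: ρ → (9,9,-8)
ρ-cycle length = 16 (tail of 1 descent step not counted)

16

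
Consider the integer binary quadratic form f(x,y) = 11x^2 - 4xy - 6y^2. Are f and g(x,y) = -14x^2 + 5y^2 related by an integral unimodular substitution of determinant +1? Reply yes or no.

D₁ = 280, D₂ = 280
river cycle of f (length 6): (-6, 16, 1), (1, 16, -6), (-6, 8, 9), (9, 10, -5), (-5, 10, 9), (9, 8, -6)
river cycle of g (length 6): (5, 10, -9), (-9, 8, 6), (6, 16, -1), (-1, 16, 6), (6, 8, -9), (-9, 10, 5)
cycles differ ⇒ inequivalent

no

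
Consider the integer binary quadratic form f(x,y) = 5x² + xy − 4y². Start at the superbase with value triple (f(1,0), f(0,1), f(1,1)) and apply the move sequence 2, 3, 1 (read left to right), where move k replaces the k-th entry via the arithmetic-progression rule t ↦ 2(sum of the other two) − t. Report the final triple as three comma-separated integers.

start (5,-4,2) = (f(1,0),f(0,1),f(1,1))
replace slot 2: 2·(5+2) − (-4) = 18 → (5,18,2)
replace slot 3: 2·(5+18) − 2 = 44 → (5,18,44)
replace slot 1: 2·(18+44) − 5 = 119 → (119,18,44)

119,18,44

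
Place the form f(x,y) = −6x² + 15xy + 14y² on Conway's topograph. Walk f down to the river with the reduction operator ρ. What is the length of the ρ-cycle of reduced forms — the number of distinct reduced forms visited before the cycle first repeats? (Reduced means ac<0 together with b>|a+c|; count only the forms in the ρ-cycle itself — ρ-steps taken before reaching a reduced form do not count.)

D = 561, ⌊√D⌋ = 23
river: ρ → (14,13,-7)
river: ρ → (-7,15,12)
river: ρ → (12,9,-10)
river: ρ → (-10,11,11)
river: ρ → (11,11,-10)
river: ρ → (-10,9,12)
river: ρ → (12,15,-7)
river: ρ → (-7,13,14)
river: ρ → (14,15,-6)
river: ρ → (-6,21,5)
river: ρ → (5,19,-10)
river: ρ → (-10,21,3)
river: ρ → (3,21,-10)
river: ρ → (-10,19,5)
river: ρ → (5,21,-6)
river: ρ → (-6,15,14)
ρ-cycle length = 16 (tail of 0 descent steps not counted)

16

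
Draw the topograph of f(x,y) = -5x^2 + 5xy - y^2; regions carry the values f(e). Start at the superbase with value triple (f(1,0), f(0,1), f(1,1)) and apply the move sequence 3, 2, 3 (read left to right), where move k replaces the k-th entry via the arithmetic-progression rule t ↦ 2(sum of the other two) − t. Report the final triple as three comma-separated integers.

start (-5,-1,-1) = (f(1,0),f(0,1),f(1,1))
replace slot 3: 2·((-5)+(-1)) − (-1) = -11 → (-5,-1,-11)
replace slot 2: 2·((-5)+(-11)) − (-1) = -31 → (-5,-31,-11)
replace slot 3: 2·((-5)+(-31)) − (-11) = -61 → (-5,-31,-61)

-5,-31,-61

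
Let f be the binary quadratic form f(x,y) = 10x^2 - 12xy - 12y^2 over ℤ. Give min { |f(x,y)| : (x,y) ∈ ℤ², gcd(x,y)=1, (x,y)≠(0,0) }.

descent: ρ → (-12,12,10)  [lands on river]
river: ρ → (10,8,-14)
river: ρ → (-14,20,4)
river: ρ → (4,20,-14)
river: ρ → (-14,8,10)
river: ρ → (10,12,-12)
closes: descent 1, river 6
min |a| on river = 4

4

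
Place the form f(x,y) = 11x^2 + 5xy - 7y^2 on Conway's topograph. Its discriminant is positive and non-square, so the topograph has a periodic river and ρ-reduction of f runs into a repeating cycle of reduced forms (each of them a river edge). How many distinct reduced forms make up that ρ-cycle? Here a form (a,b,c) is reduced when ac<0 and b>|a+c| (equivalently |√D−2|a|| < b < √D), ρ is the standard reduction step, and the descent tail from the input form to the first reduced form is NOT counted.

D = 333, ⌊√D⌋ = 18
river: ρ → (-7,9,9)
river: ρ → (9,9,-7)
river: ρ → (-7,5,11)
river: ρ → (11,17,-1)
river: ρ → (-1,17,11)
river: ρ → (11,5,-7)
ρ-cycle length = 6 (tail of 0 descent steps not counted)

6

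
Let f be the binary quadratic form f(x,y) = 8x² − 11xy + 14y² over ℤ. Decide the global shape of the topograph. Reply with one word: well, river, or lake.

D = b²−4ac = (-11)² − 4·8·14 = -327
D < 0 ⇒ definite ⇒ every region one sign ⇒ single well

well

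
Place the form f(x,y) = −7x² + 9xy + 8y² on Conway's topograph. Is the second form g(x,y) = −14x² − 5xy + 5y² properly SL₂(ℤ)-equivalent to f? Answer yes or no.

D₁ = 305, D₂ = 305
river cycle of f (length 8): (8, 7, -8), (-8, 9, 7), (7, 5, -10), (-10, 15, 2), (2, 17, -2), (-2, 15, 10), (10, 5, -7), (-7, 9, 8)
river cycle of g (length 4): (5, 15, -4), (-4, 17, 1), (1, 17, -4), (-4, 15, 5)
cycles differ ⇒ inequivalent

no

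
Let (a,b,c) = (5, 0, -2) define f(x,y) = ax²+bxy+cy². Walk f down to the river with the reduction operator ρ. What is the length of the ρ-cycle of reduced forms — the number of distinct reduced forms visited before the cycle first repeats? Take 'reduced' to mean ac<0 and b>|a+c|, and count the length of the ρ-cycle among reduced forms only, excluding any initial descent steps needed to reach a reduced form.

D = 40, ⌊√D⌋ = 6
descent: ρ → (-2,4,3)  [lands on river]
river: ρ → (3,2,-3)
river: ρ → (-3,4,2)
river: ρ → (2,4,-3)
river: ρ → (-3,2,3)
river: ρ → (3,4,-2)
ρ-cycle length = 6 (tail of 1 descent step not counted)

6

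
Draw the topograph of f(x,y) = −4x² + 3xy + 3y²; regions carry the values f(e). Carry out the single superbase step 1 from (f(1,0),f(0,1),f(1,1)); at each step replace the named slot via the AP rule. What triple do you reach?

start (-4,3,2) = (f(1,0),f(0,1),f(1,1))
replace slot 1: 2·(3+2) − (-4) = 14 → (14,3,2)

14,3,2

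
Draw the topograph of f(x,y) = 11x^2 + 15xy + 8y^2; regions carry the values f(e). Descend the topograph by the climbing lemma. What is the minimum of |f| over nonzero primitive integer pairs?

translate: b→-7 (≡15 mod 22), so (11,15,8)→(11,-7,4)
flip: (11,-7,4)→(4,7,11)
translate: b→-1 (≡7 mod 8), so (4,7,11)→(4,-1,8)
reduced (well bottom): (4,-1,8) with a≤c, −a<b≤a
well minimum = a = 4

4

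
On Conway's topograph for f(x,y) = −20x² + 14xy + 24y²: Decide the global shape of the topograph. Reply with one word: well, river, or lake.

D = b²−4ac = 14² − 4·(-20)·24 = 2116
D = 46² is a perfect square ⇒ form factors over ℤ ⇒ lakes

lake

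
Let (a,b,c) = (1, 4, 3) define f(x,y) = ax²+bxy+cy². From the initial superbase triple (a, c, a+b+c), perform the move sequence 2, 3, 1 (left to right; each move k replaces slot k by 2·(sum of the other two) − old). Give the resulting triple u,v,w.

start (1,3,8) = (f(1,0),f(0,1),f(1,1))
replace slot 2: 2·(1+8) − 3 = 15 → (1,15,8)
replace slot 3: 2·(1+15) − 8 = 24 → (1,15,24)
replace slot 1: 2·(15+24) − 1 = 77 → (77,15,24)

77,15,24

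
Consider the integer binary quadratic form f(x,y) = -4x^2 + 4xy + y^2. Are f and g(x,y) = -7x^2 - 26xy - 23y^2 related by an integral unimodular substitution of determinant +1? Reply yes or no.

D₁ = 32, D₂ = 32
river cycle of f (length 2): (1, 4, -4), (-4, 4, 1)
river cycle of g (length 2): (-4, 4, 1), (1, 4, -4)
cycles coincide ⇒ equivalent

yes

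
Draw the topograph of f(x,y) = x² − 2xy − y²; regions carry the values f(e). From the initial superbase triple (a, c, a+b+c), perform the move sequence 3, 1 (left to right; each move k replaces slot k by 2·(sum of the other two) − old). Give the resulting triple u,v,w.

start (1,-1,-2) = (f(1,0),f(0,1),f(1,1))
replace slot 3: 2·(1+(-1)) − (-2) = 2 → (1,-1,2)
replace slot 1: 2·((-1)+2) − 1 = 1 → (1,-1,2)

1,-1,2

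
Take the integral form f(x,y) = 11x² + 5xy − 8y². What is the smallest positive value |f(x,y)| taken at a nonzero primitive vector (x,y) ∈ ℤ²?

river: ρ → (-8,11,8)
river: ρ → (8,5,-11)
river: ρ → (-11,17,2)
river: ρ → (2,19,-2)
river: ρ → (-2,17,11)
river: ρ → (11,5,-8)
closes: descent 0, river 6
min |a| on river = 2

2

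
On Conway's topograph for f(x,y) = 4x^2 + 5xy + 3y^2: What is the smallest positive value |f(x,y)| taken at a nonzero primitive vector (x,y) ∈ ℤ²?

translate: b→-3 (≡5 mod 8), so (4,5,3)→(4,-3,2)
flip: (4,-3,2)→(2,3,4)
translate: b→-1 (≡3 mod 4), so (2,3,4)→(2,-1,3)
reduced (well bottom): (2,-1,3) with a≤c, −a<b≤a
well minimum = a = 2

2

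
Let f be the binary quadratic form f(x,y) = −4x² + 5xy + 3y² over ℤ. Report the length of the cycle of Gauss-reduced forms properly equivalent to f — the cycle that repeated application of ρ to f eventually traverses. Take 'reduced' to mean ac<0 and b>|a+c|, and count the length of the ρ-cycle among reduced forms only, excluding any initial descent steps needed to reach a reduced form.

D = 73, ⌊√D⌋ = 8
river: ρ → (3,7,-2)
river: ρ → (-2,5,6)
river: ρ → (6,7,-1)
river: ρ → (-1,7,6)
river: ρ → (6,5,-2)
river: ρ → (-2,7,3)
river: ρ → (3,5,-4)
river: ρ → (-4,3,4)
river: ρ → (4,5,-3)
river: ρ → (-3,7,2)
river: ρ → (2,5,-6)
river: ρ → (-6,7,1)
river: ρ → (1,7,-6)
river: ρ → (-6,5,2)
river: ρ → (2,7,-3)
river: ρ → (-3,5,4)
river: ρ → (4,3,-4)
river: ρ → (-4,5,3)
ρ-cycle length = 18 (tail of 0 descent steps not counted)

18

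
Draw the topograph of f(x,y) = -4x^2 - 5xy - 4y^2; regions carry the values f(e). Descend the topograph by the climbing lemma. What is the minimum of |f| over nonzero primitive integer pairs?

translate: b→-3 (≡5 mod 8), so (4,5,4)→(4,-3,3)
flip: (4,-3,3)→(3,3,4)
reduced (well bottom): (3,3,4) with a≤c, −a<b≤a
well minimum |f| = |-3| = 3 (negative-definite)

3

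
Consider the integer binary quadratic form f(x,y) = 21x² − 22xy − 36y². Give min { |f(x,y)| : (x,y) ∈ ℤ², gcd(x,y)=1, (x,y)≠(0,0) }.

descent: ρ → (-36,22,21)  [lands on river]
river: ρ → (21,20,-37)
river: ρ → (-37,54,4)
river: ρ → (4,58,-9)
river: ρ → (-9,50,28)
river: ρ → (28,6,-31)
river: ρ → (-31,56,3)
river: ρ → (3,58,-12)
river: ρ → (-12,38,43)
river: ρ → (43,48,-7)
river: ρ → (-7,50,36)
river: ρ → (36,22,-21)
river: ρ → (-21,20,37)
river: ρ → (37,54,-4)
river: ρ → (-4,58,9)
river: ρ → (9,50,-28)
river: ρ → (-28,6,31)
river: ρ → (31,56,-3)
river: ρ → (-3,58,12)
river: ρ → (12,38,-43)
river: ρ → (-43,48,7)
river: ρ → (7,50,-36)
closes: descent 1, river 22
min |a| on river = 3

3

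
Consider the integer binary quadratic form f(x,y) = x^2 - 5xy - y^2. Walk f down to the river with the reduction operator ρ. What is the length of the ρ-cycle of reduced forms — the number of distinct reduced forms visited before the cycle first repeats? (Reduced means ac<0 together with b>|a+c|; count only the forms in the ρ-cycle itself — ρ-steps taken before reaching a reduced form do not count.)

D = 29, ⌊√D⌋ = 5
descent: ρ → (-1,5,1)  [lands on river]
river: ρ → (1,5,-1)
ρ-cycle length = 2 (tail of 1 descent step not counted)

2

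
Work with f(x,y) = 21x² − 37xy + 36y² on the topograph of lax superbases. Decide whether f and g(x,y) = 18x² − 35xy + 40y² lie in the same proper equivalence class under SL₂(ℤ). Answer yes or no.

D₁ = -1655, D₂ = -1655
f: translate: b→5 (≡-37 mod 42), so (21,-37,36)→(21,5,20)
f: flip: (21,5,20)→(20,-5,21)
f: reduced (well bottom): (20,-5,21) with a≤c, −a<b≤a
g: translate: b→1 (≡-35 mod 36), so (18,-35,40)→(18,1,23)
g: reduced (well bottom): (18,1,23) with a≤c, −a<b≤a
reduced forms (20, -5, 21) vs (18, 1, 23) ⇒ inequivalent

no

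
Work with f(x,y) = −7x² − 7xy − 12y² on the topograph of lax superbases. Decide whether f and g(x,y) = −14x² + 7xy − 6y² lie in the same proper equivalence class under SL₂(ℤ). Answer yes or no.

D₁ = -287, D₂ = -287
f is negative-definite; reduce −f:
−f: reduced (well bottom): (7,7,12) with a≤c, −a<b≤a
flip sign back: reduced form of f is (-7,-7,-12)
g is negative-definite; reduce −g:
−g: flip: (14,-7,6)→(6,7,14)
−g: translate: b→-5 (≡7 mod 12), so (6,7,14)→(6,-5,13)
−g: reduced (well bottom): (6,-5,13) with a≤c, −a<b≤a
flip sign back: reduced form of g is (-6,5,-13)
reduced forms (-7, -7, -12) vs (-6, 5, -13) ⇒ inequivalent

no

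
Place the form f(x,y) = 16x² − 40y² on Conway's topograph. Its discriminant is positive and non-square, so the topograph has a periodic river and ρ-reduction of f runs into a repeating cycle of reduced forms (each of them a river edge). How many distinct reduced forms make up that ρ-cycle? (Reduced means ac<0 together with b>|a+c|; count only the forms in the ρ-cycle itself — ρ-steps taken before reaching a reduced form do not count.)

D = 2560, ⌊√D⌋ = 50
descent: ρ → (-40,0,16)
descent: ρ → (16,32,-24)  [lands on river]
river: ρ → (-24,16,24)
river: ρ → (24,32,-16)
river: ρ → (-16,32,24)
river: ρ → (24,16,-24)
river: ρ → (-24,32,16)
ρ-cycle length = 6 (tail of 2 descent steps not counted)

6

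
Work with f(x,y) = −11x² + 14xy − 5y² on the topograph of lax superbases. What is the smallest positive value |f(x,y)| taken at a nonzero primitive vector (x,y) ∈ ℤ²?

translate: b→8 (≡-14 mod 22), so (11,-14,5)→(11,8,2)
flip: (11,8,2)→(2,-8,11)
translate: b→0 (≡-8 mod 4), so (2,-8,11)→(2,0,3)
reduced (well bottom): (2,0,3) with a≤c, −a<b≤a
well minimum |f| = |-2| = 2 (negative-definite)

2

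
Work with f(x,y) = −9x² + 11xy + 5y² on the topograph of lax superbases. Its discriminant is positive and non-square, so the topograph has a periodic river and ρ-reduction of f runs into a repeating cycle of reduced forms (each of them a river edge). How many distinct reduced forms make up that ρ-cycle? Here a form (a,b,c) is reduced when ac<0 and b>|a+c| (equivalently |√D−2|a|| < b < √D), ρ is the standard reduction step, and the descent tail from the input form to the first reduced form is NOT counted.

D = 301, ⌊√D⌋ = 17
river: ρ → (5,9,-11)
river: ρ → (-11,13,3)
river: ρ → (3,17,-1)
river: ρ → (-1,17,3)
river: ρ → (3,13,-11)
river: ρ → (-11,9,5)
river: ρ → (5,11,-9)
river: ρ → (-9,7,7)
river: ρ → (7,7,-9)
river: ρ → (-9,11,5)
ρ-cycle length = 10 (tail of 0 descent steps not counted)

10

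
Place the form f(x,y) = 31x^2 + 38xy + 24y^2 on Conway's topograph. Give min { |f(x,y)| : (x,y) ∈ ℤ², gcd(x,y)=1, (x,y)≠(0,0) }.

translate: b→-24 (≡38 mod 62), so (31,38,24)→(31,-24,17)
flip: (31,-24,17)→(17,24,31)
translate: b→-10 (≡24 mod 34), so (17,24,31)→(17,-10,24)
reduced (well bottom): (17,-10,24) with a≤c, −a<b≤a
well minimum = a = 17

17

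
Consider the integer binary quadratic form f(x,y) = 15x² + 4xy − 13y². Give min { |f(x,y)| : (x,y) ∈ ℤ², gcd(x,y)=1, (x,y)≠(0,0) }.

river: ρ → (-13,22,6)
river: ρ → (6,26,-5)
river: ρ → (-5,24,11)
river: ρ → (11,20,-9)
river: ρ → (-9,16,15)
river: ρ → (15,14,-10)
river: ρ → (-10,26,3)
river: ρ → (3,28,-1)
river: ρ → (-1,28,3)
river: ρ → (3,26,-10)
river: ρ → (-10,14,15)
river: ρ → (15,16,-9)
river: ρ → (-9,20,11)
river: ρ → (11,24,-5)
river: ρ → (-5,26,6)
river: ρ → (6,22,-13)
river: ρ → (-13,4,15)
river: ρ → (15,26,-2)
river: ρ → (-2,26,15)
river: ρ → (15,4,-13)
closes: descent 0, river 20
min |a| on river = 1

1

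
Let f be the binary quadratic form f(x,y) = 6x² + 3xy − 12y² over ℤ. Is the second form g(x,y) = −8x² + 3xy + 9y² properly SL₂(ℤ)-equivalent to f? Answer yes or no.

D₁ = 297, D₂ = 297
river cycle of f (length 4): (6, 15, -3), (-3, 15, 6), (6, 9, -9), (-9, 9, 6)
river cycle of g (length 10): (9, 15, -2), (-2, 17, 1), (1, 17, -2), (-2, 15, 9), (9, 3, -8), (-8, 13, 4), (4, 11, -11), (-11, 11, 4), (4, 13, -8), (-8, 3, 9)
cycles differ ⇒ inequivalent

no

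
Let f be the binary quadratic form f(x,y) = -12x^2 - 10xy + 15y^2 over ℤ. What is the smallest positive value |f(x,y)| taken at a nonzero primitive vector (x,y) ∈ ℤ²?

descent: ρ → (15,10,-12)  [lands on river]
river: ρ → (-12,14,13)
river: ρ → (13,12,-13)
river: ρ → (-13,14,12)
river: ρ → (12,10,-15)
river: ρ → (-15,20,7)
river: ρ → (7,22,-12)
river: ρ → (-12,26,3)
river: ρ → (3,28,-3)
river: ρ → (-3,26,12)
river: ρ → (12,22,-7)
river: ρ → (-7,20,15)
closes: descent 1, river 12
min |a| on river = 3

3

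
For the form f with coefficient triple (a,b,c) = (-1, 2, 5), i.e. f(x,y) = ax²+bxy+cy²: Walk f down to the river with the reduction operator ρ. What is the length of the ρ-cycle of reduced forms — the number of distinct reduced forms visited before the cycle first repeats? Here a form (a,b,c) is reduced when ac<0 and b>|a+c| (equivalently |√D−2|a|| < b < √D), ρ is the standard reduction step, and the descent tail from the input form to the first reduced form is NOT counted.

D = 24, ⌊√D⌋ = 4
descent: ρ → (5,-2,-1)
descent: ρ → (-1,4,2)  [lands on river]
river: ρ → (2,4,-1)
ρ-cycle length = 2 (tail of 2 descent steps not counted)

2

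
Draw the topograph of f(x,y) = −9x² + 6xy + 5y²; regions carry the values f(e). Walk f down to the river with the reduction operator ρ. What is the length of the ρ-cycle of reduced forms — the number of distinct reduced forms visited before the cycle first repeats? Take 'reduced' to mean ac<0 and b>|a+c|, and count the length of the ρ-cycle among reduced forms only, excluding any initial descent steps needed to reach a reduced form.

D = 216, ⌊√D⌋ = 14
river: ρ → (5,14,-1)
river: ρ → (-1,14,5)
river: ρ → (5,6,-9)
river: ρ → (-9,12,2)
river: ρ → (2,12,-9)
river: ρ → (-9,6,5)
ρ-cycle length = 6 (tail of 0 descent steps not counted)

6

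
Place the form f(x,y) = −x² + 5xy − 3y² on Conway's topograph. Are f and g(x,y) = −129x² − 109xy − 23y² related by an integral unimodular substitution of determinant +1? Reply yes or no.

D₁ = 13, D₂ = 13
river cycle of f (length 2): (1, 3, -1), (-1, 3, 1)
river cycle of g (length 2): (1, 3, -1), (-1, 3, 1)
cycles coincide ⇒ equivalent

yes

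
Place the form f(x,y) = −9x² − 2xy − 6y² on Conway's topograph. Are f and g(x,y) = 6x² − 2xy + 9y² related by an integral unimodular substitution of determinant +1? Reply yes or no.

D₁ = -212, D₂ = -212
f is negative-definite; reduce −f:
−f: flip: (9,2,6)→(6,-2,9)
−f: reduced (well bottom): (6,-2,9) with a≤c, −a<b≤a
flip sign back: reduced form of f is (-6,2,-9)
g: reduced (well bottom): (6,-2,9) with a≤c, −a<b≤a
reduced forms (-6, 2, -9) vs (6, -2, 9) ⇒ inequivalent

no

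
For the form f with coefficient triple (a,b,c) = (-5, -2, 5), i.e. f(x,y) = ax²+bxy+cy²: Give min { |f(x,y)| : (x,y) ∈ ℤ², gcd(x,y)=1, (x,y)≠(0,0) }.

descent: ρ → (5,2,-5)  [lands on river]
river: ρ → (-5,8,2)
river: ρ → (2,8,-5)
river: ρ → (-5,2,5)
river: ρ → (5,8,-2)
river: ρ → (-2,8,5)
closes: descent 1, river 6
min |a| on river = 2

2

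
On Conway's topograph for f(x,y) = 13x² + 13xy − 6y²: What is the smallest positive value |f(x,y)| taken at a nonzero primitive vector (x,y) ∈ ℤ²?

river: ρ → (-6,11,15)
river: ρ → (15,19,-2)
river: ρ → (-2,21,5)
river: ρ → (5,19,-6)
river: ρ → (-6,17,8)
river: ρ → (8,15,-8)
river: ρ → (-8,17,6)
river: ρ → (6,19,-5)
river: ρ → (-5,21,2)
river: ρ → (2,19,-15)
river: ρ → (-15,11,6)
river: ρ → (6,13,-13)
river: ρ → (-13,13,6)
river: ρ → (6,11,-15)
river: ρ → (-15,19,2)
river: ρ → (2,21,-5)
river: ρ → (-5,19,6)
river: ρ → (6,17,-8)
river: ρ → (-8,15,8)
river: ρ → (8,17,-6)
river: ρ → (-6,19,5)
river: ρ → (5,21,-2)
river: ρ → (-2,19,15)
river: ρ → (15,11,-6)
river: ρ → (-6,13,13)
river: ρ → (13,13,-6)
closes: descent 0, river 26
min |a| on river = 2

2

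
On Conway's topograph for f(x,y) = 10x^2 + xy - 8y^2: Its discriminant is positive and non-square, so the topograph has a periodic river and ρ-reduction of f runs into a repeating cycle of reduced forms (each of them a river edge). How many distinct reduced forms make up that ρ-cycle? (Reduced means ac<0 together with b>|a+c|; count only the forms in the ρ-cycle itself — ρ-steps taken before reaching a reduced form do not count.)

D = 321, ⌊√D⌋ = 17
descent: ρ → (-8,15,3)  [lands on river]
river: ρ → (3,15,-8)
river: ρ → (-8,17,1)
river: ρ → (1,17,-8)
ρ-cycle length = 4 (tail of 1 descent step not counted)

4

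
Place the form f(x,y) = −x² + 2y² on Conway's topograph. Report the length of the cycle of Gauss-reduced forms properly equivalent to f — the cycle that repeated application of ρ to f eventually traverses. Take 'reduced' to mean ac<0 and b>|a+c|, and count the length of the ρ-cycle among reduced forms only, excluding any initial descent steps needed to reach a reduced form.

D = 8, ⌊√D⌋ = 2
descent: ρ → (2,0,-1)
descent: ρ → (-1,2,1)  [lands on river]
river: ρ → (1,2,-1)
ρ-cycle length = 2 (tail of 2 descent steps not counted)

2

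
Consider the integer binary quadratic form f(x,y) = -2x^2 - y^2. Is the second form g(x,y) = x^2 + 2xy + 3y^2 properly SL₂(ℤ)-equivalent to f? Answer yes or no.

D₁ = -8, D₂ = -8
f is negative-definite; reduce −f:
−f: flip: (2,0,1)→(1,0,2)
−f: reduced (well bottom): (1,0,2) with a≤c, −a<b≤a
flip sign back: reduced form of f is (-1,0,-2)
g: translate: b→0 (≡2 mod 2), so (1,2,3)→(1,0,2)
g: reduced (well bottom): (1,0,2) with a≤c, −a<b≤a
reduced forms (-1, 0, -2) vs (1, 0, 2) ⇒ inequivalent

no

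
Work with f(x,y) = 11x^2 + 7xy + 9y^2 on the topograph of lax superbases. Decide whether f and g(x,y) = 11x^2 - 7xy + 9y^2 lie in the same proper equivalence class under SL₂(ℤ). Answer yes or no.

D₁ = -347, D₂ = -347
f: flip: (11,7,9)→(9,-7,11)
f: reduced (well bottom): (9,-7,11) with a≤c, −a<b≤a
g: flip: (11,-7,9)→(9,7,11)
g: reduced (well bottom): (9,7,11) with a≤c, −a<b≤a
reduced forms (9, -7, 11) vs (9, 7, 11) ⇒ inequivalent

no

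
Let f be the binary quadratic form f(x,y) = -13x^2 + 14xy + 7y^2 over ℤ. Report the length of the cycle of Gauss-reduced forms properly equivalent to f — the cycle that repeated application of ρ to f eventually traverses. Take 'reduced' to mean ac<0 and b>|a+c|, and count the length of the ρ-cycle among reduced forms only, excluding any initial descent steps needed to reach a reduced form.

D = 560, ⌊√D⌋ = 23
river: ρ → (7,14,-13)
river: ρ → (-13,12,8)
river: ρ → (8,20,-5)
river: ρ → (-5,20,8)
river: ρ → (8,12,-13)
river: ρ → (-13,14,7)
ρ-cycle length = 6 (tail of 0 descent steps not counted)

6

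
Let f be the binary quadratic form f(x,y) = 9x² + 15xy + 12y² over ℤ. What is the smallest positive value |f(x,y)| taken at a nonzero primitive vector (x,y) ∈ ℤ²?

translate: b→-3 (≡15 mod 18), so (9,15,12)→(9,-3,6)
flip: (9,-3,6)→(6,3,9)
reduced (well bottom): (6,3,9) with a≤c, −a<b≤a
well minimum = a = 6

6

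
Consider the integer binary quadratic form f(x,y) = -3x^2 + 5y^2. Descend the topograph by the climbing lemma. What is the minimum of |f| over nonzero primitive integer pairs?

descent: ρ → (5,0,-3)
descent: ρ → (-3,6,2)  [lands on river]
river: ρ → (2,6,-3)
closes: descent 2, river 2
min |a| on river = 2

2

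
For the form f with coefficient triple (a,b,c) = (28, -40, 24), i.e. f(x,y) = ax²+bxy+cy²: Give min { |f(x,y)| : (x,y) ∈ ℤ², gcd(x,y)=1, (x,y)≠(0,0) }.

translate: b→16 (≡-40 mod 56), so (28,-40,24)→(28,16,12)
flip: (28,16,12)→(12,-16,28)
translate: b→8 (≡-16 mod 24), so (12,-16,28)→(12,8,24)
reduced (well bottom): (12,8,24) with a≤c, −a<b≤a
well minimum = a = 12

12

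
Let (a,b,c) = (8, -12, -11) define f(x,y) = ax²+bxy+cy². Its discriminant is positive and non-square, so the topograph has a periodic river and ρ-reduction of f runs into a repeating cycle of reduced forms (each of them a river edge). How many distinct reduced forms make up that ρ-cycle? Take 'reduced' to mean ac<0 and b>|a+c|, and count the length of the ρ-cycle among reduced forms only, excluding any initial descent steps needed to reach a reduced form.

D = 496, ⌊√D⌋ = 22
descent: ρ → (-11,12,8)  [lands on river]
river: ρ → (8,20,-3)
river: ρ → (-3,22,1)
river: ρ → (1,22,-3)
river: ρ → (-3,20,8)
river: ρ → (8,12,-11)
river: ρ → (-11,10,9)
river: ρ → (9,8,-12)
river: ρ → (-12,16,5)
river: ρ → (5,14,-15)
river: ρ → (-15,16,4)
river: ρ → (4,16,-15)
river: ρ → (-15,14,5)
river: ρ → (5,16,-12)
river: ρ → (-12,8,9)
river: ρ → (9,10,-11)
ρ-cycle length = 16 (tail of 1 descent step not counted)

16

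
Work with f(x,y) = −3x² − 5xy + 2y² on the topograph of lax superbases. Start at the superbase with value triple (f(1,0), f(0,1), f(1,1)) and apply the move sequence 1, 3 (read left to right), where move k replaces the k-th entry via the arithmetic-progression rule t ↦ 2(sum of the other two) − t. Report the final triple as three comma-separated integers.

start (-3,2,-6) = (f(1,0),f(0,1),f(1,1))
replace slot 1: 2·(2+(-6)) − (-3) = -5 → (-5,2,-6)
replace slot 3: 2·((-5)+2) − (-6) = 0 → (-5,2,0)

-5,2,0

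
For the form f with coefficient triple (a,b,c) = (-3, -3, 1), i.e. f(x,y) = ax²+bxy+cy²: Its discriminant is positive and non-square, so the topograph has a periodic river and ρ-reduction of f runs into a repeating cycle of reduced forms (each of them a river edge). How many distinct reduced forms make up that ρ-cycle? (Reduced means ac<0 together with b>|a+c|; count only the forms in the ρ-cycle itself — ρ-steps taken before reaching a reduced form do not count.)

D = 21, ⌊√D⌋ = 4
descent: ρ → (1,3,-3)  [lands on river]
river: ρ → (-3,3,1)
ρ-cycle length = 2 (tail of 1 descent step not counted)

2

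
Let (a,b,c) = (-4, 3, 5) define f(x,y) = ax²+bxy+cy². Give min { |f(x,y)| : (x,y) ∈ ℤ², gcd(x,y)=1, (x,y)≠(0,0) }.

river: ρ → (5,7,-2)
river: ρ → (-2,9,1)
river: ρ → (1,9,-2)
river: ρ → (-2,7,5)
river: ρ → (5,3,-4)
river: ρ → (-4,5,4)
river: ρ → (4,3,-5)
river: ρ → (-5,7,2)
river: ρ → (2,9,-1)
river: ρ → (-1,9,2)
river: ρ → (2,7,-5)
river: ρ → (-5,3,4)
river: ρ → (4,5,-4)
river: ρ → (-4,3,5)
closes: descent 0, river 14
min |a| on river = 1

1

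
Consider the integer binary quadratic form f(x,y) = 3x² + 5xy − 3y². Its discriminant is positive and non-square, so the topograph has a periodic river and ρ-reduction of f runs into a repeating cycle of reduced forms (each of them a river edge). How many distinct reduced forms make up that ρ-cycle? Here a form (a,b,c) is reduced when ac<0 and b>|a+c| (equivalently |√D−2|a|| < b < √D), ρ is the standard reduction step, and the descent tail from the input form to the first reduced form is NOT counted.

D = 61, ⌊√D⌋ = 7
river: ρ → (-3,7,1)
river: ρ → (1,7,-3)
river: ρ → (-3,5,3)
river: ρ → (3,7,-1)
river: ρ → (-1,7,3)
river: ρ → (3,5,-3)
ρ-cycle length = 6 (tail of 0 descent steps not counted)

6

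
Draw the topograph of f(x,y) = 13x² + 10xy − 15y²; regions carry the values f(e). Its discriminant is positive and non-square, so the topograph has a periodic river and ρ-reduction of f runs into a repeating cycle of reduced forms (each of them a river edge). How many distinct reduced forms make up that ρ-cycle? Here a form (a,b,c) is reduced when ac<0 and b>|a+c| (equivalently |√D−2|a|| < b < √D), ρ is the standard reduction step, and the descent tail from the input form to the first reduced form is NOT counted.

D = 880, ⌊√D⌋ = 29
river: ρ → (-15,20,8)
river: ρ → (8,28,-3)
river: ρ → (-3,26,17)
river: ρ → (17,8,-12)
river: ρ → (-12,16,13)
river: ρ → (13,10,-15)
ρ-cycle length = 6 (tail of 0 descent steps not counted)

6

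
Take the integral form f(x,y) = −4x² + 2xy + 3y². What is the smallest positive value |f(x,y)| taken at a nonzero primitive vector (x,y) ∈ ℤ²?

river: ρ → (3,4,-3)
river: ρ → (-3,2,4)
river: ρ → (4,6,-1)
river: ρ → (-1,6,4)
river: ρ → (4,2,-3)
river: ρ → (-3,4,3)
river: ρ → (3,2,-4)
river: ρ → (-4,6,1)
river: ρ → (1,6,-4)
river: ρ → (-4,2,3)
closes: descent 0, river 10
min |a| on river = 1

1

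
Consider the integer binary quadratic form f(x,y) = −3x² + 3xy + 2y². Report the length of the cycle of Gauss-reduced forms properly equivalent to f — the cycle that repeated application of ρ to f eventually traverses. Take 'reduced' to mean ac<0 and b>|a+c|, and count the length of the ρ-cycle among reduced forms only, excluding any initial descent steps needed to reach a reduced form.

D = 33, ⌊√D⌋ = 5
river: ρ → (2,5,-1)
river: ρ → (-1,5,2)
river: ρ → (2,3,-3)
river: ρ → (-3,3,2)
ρ-cycle length = 4 (tail of 0 descent steps not counted)

4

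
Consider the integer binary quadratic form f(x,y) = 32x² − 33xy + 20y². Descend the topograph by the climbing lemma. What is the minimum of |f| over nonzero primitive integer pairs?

translate: b→31 (≡-33 mod 64), so (32,-33,20)→(32,31,19)
flip: (32,31,19)→(19,-31,32)
translate: b→7 (≡-31 mod 38), so (19,-31,32)→(19,7,20)
reduced (well bottom): (19,7,20) with a≤c, −a<b≤a
well minimum = a = 19

19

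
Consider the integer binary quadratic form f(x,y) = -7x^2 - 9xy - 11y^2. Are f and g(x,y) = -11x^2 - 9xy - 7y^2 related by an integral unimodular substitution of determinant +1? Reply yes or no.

D₁ = -227, D₂ = -227
f is negative-definite; reduce −f:
−f: translate: b→-5 (≡9 mod 14), so (7,9,11)→(7,-5,9)
−f: reduced (well bottom): (7,-5,9) with a≤c, −a<b≤a
flip sign back: reduced form of f is (-7,5,-9)
g is negative-definite; reduce −g:
−g: flip: (11,9,7)→(7,-9,11)
−g: translate: b→5 (≡-9 mod 14), so (7,-9,11)→(7,5,9)
−g: reduced (well bottom): (7,5,9) with a≤c, −a<b≤a
flip sign back: reduced form of g is (-7,-5,-9)
reduced forms (-7, 5, -9) vs (-7, -5, -9) ⇒ inequivalent

no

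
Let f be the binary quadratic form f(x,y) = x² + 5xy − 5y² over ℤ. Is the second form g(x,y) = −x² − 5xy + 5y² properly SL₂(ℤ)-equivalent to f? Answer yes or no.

D₁ = 45, D₂ = 45
river cycle of f (length 2): (-5, 5, 1), (1, 5, -5)
river cycle of g (length 2): (5, 5, -1), (-1, 5, 5)
cycles differ ⇒ inequivalent

no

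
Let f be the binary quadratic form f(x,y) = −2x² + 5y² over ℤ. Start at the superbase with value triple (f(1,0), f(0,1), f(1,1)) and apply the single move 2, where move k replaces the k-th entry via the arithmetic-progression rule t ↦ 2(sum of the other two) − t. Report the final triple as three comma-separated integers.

start (-2,5,3) = (f(1,0),f(0,1),f(1,1))
replace slot 2: 2·((-2)+3) − 5 = -3 → (-2,-3,3)

-2,-3,3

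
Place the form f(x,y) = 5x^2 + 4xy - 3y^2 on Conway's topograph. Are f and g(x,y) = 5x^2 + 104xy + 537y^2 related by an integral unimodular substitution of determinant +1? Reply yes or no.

D₁ = 76, D₂ = 76
river cycle of f (length 6): (-3, 8, 1), (1, 8, -3), (-3, 4, 5), (5, 6, -2), (-2, 6, 5), (5, 4, -3)
river cycle of g (length 6): (5, 4, -3), (-3, 8, 1), (1, 8, -3), (-3, 4, 5), (5, 6, -2), (-2, 6, 5)
cycles coincide ⇒ equivalent

yes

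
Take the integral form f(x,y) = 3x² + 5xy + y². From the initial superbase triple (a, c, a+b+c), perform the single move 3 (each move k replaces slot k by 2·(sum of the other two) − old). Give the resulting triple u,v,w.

start (3,1,9) = (f(1,0),f(0,1),f(1,1))
replace slot 3: 2·(3+1) − 9 = -1 → (3,1,-1)

3,1,-1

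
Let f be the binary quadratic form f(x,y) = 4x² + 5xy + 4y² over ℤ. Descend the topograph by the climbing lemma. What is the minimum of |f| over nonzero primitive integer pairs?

translate: b→-3 (≡5 mod 8), so (4,5,4)→(4,-3,3)
flip: (4,-3,3)→(3,3,4)
reduced (well bottom): (3,3,4) with a≤c, −a<b≤a
well minimum = a = 3

3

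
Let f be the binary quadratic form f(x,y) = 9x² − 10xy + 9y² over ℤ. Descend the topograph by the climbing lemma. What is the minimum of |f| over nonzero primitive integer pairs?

translate: b→8 (≡-10 mod 18), so (9,-10,9)→(9,8,8)
flip: (9,8,8)→(8,-8,9)
translate: b→8 (≡-8 mod 16), so (8,-8,9)→(8,8,9)
reduced (well bottom): (8,8,9) with a≤c, −a<b≤a
well minimum = a = 8

8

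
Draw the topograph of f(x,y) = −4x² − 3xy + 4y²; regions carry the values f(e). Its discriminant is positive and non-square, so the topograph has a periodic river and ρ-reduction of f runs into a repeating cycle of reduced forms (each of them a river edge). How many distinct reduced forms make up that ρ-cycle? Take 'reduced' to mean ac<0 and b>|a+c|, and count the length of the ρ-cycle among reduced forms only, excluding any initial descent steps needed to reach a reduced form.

D = 73, ⌊√D⌋ = 8
descent: ρ → (4,3,-4)  [lands on river]
river: ρ → (-4,5,3)
river: ρ → (3,7,-2)
river: ρ → (-2,5,6)
river: ρ → (6,7,-1)
river: ρ → (-1,7,6)
river: ρ → (6,5,-2)
river: ρ → (-2,7,3)
river: ρ → (3,5,-4)
river: ρ → (-4,3,4)
river: ρ → (4,5,-3)
river: ρ → (-3,7,2)
river: ρ → (2,5,-6)
river: ρ → (-6,7,1)
river: ρ → (1,7,-6)
river: ρ → (-6,5,2)
river: ρ → (2,7,-3)
river: ρ → (-3,5,4)
ρ-cycle length = 18 (tail of 1 descent step not counted)

18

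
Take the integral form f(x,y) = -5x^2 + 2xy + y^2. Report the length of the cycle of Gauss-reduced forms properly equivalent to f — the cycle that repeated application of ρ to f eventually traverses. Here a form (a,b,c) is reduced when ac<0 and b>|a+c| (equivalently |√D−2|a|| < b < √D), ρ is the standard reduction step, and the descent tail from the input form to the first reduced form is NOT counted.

D = 24, ⌊√D⌋ = 4
descent: ρ → (1,4,-2)  [lands on river]
river: ρ → (-2,4,1)
ρ-cycle length = 2 (tail of 1 descent step not counted)

2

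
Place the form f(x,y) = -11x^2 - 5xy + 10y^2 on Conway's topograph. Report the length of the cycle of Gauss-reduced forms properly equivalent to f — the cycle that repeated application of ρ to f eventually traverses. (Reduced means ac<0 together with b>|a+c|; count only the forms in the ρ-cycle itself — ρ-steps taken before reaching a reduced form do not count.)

D = 465, ⌊√D⌋ = 21
descent: ρ → (10,5,-11)  [lands on river]
river: ρ → (-11,17,4)
river: ρ → (4,15,-15)
river: ρ → (-15,15,4)
river: ρ → (4,17,-11)
river: ρ → (-11,5,10)
river: ρ → (10,15,-6)
river: ρ → (-6,21,1)
river: ρ → (1,21,-6)
river: ρ → (-6,15,10)
ρ-cycle length = 10 (tail of 1 descent step not counted)

10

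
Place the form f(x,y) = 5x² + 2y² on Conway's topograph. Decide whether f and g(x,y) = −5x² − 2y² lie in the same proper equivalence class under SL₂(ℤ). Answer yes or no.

D₁ = -40, D₂ = -40
f: flip: (5,0,2)→(2,0,5)
f: reduced (well bottom): (2,0,5) with a≤c, −a<b≤a
g is negative-definite; reduce −g:
−g: flip: (5,0,2)→(2,0,5)
−g: reduced (well bottom): (2,0,5) with a≤c, −a<b≤a
flip sign back: reduced form of g is (-2,0,-5)
reduced forms (2, 0, 5) vs (-2, 0, -5) ⇒ inequivalent

no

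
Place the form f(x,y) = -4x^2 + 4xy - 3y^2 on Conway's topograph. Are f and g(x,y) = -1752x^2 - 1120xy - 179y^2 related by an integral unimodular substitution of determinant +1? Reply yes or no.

D₁ = -32, D₂ = -32
f is negative-definite; reduce −f:
−f: translate: b→4 (≡-4 mod 8), so (4,-4,3)→(4,4,3)
−f: flip: (4,4,3)→(3,-4,4)
−f: translate: b→2 (≡-4 mod 6), so (3,-4,4)→(3,2,3)
−f: reduced (well bottom): (3,2,3) with a≤c, −a<b≤a
flip sign back: reduced form of f is (-3,-2,-3)
g is negative-definite; reduce −g:
−g: flip: (1752,1120,179)→(179,-1120,1752)
−g: translate: b→-46 (≡-1120 mod 358), so (179,-1120,1752)→(179,-46,3)
−g: flip: (179,-46,3)→(3,46,179)
−g: translate: b→-2 (≡46 mod 6), so (3,46,179)→(3,-2,3)
−g: flip: (3,-2,3)→(3,2,3)
−g: reduced (well bottom): (3,2,3) with a≤c, −a<b≤a
flip sign back: reduced form of g is (-3,-2,-3)
reduced forms (-3, -2, -3) vs (-3, -2, -3) ⇒ equivalent

yes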